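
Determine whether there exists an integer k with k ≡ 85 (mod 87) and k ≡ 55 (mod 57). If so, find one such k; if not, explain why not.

gcd(87, 57) = 3. A simultaneous solution exists iff 85 ≡ 55 (mod 3); here 85 mod 3 = 1 = 55 mod 3, so it does.
Write k = 85 + 87t. Then 87t ≡ 55 − 85 ≡ 27 (mod 57); dividing through by 3 gives 29t ≡ 9 (mod 19).
29 ≡ 10 (mod 19), so this reads 10t ≡ 9 (mod 19). Invert 10 mod 19 by the Euclidean algorithm: 19 = 1·10 + 9, 10 = 1·9 + 1, 9 = 9·1 + 0; back-substituting, 1 = 10 − 1·9 = 10 − (19 − 1·10) = −19 + 2·10. Hence 10·2 ≡ 1, so 10⁻¹ ≡ 2 (mod 19).
Therefore t ≡ 2·9 = 18 (mod 19).
Then k = 85 + 87·18 = 1651.
Check: 1651 mod 87 = 85, 1651 mod 57 = 55. ✓

k = 1651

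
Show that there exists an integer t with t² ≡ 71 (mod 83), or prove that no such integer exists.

There is no such integer.

Apply Euler's criterion with the prime 83: 71 is a quadratic residue iff 71^41 ≡ 1 (mod 83), and a non-residue iff it is ≡ −1.
Squaring successively (mod 83): 71^2 = 5041 ≡ 61; 71^4 ≡ 61² = 3721 ≡ 69; 71^8 ≡ 69² = 4761 ≡ 30; 71^16 ≡ 30² = 900 ≡ 70; 71^32 ≡ 70² = 4900 ≡ 3.
Since 41 = 32 + 8 + 1, 71^41 ≡ 3 · 30 · 71; multiplying out mod 83: 3·30 = 90 ≡ 7, then 7·71 = 497 ≡ 82. Thus 71^41 ≡ 82 ≡ −1 (mod 83).
The value −1 means 71 is a non-residue modulo 83, so t² ≡ 71 (mod 83) is impossible.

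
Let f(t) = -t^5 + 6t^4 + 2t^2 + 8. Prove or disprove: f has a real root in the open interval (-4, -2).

The endpoint values f(-4) = 2600 and f(-2) = 144 are both positive. Claim: f(t) > 0 for every t in (-4, -2).
Shift to the endpoint -2: with t = -2 − u (0 < u < 2), one computes f(-2 − u) = u^5 + 16u^4 + 88u^3 + 226u^2 + 280u + 144.
The nonzero coefficients here are all positive, so for u > 0 every term is positive (or zero), and the constant term 144 is strictly positive.
So f is strictly positive on (-4, -2); no root exists in the interval.

f has no root in that interval.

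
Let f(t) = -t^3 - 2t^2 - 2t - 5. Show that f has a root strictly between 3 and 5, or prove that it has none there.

f(3) = -56 and f(5) = -190, both negative.
f'(t) = -3t^2 - 4t - 2 has discriminant (-4)² − 4·(-3)·(-2) = -8 < 0, so f' has no real roots and is negative for every real t.
So f is strictly decreasing; between 3 and 5 its values lie between f(3) = -56 and f(5) = -190, all negative. Therefore f has no root in (3, 5).

f has no root in that interval.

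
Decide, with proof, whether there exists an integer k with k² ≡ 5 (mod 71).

Take k = 17. Then 17² = 289 = 4·71 + 5, so 17² ≡ 5 (mod 71).

k = 17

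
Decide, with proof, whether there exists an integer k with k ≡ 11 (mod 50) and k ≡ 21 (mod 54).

k = 561

gcd(50, 54) = 2. A simultaneous solution exists iff 11 ≡ 21 (mod 2); here 11 mod 2 = 1 = 21 mod 2, so it does.
Write k = 11 + 50t. Then 50t ≡ 21 − 11 ≡ 10 (mod 54); dividing through by 2 gives 25t ≡ 5 (mod 27).
Invert 25 mod 27 by the Euclidean algorithm: 27 = 1·25 + 2, 25 = 12·2 + 1, 2 = 2·1 + 0; back-substituting, 1 = 25 − 12·2 = 25 − 12·(27 − 1·25) = −12·27 + 13·25. Hence 25·13 ≡ 1, so 25⁻¹ ≡ 13 (mod 27).
Therefore t ≡ 13·5 = 65 ≡ 11 (mod 27).
Then k = 11 + 50·11 = 561.
Check: 561 mod 50 = 11, 561 mod 54 = 21. ✓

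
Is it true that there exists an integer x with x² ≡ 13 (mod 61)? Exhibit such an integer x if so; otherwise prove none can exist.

x = 14 works: 14² = 196, and 196 − 13 = 183 = 3·61.

x = 14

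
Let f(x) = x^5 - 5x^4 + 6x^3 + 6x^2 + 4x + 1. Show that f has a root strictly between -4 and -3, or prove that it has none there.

No.

The endpoint values f(-4) = -2607 and f(-3) = -767 are both negative. Claim: f(x) < 0 for every x in (-4, -3).
Shift to the endpoint -3: with x = -3 − u (0 < u < 1), one computes f(-3 − u) = -u^5 - 20u^4 - 156u^3 - 588u^2 - 1075u - 767.
All 6 nonzero coefficients of this polynomial in u are negative; hence for u > 0 the value is a sum of negative terms (the constant -767 among them).
Therefore f(x) < 0 throughout (-4, -3), and f has no zero there.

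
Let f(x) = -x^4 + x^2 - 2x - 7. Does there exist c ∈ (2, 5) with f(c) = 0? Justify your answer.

f has no root in that interval.

f(2) = -23 and f(5) = -617, both negative, so a sign-change argument is unavailable; we show f keeps this sign on the whole interval.
Shift to the endpoint 2: with x = 2 + u (0 < u < 3), one computes f(2 + u) = -u^4 - 8u^3 - 23u^2 - 30u - 23.
All 5 nonzero coefficients of this polynomial in u are negative; hence for u > 0 the value is a sum of negative terms (the constant -23 among them).
Therefore f(x) < 0 throughout (2, 5), and f has no zero there.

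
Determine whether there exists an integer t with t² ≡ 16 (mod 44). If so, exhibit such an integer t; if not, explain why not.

t = 26 works: 26² = 676, and 676 − 16 = 660 = 15·44.

t = 26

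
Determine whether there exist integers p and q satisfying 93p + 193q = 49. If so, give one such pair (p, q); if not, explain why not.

Since gcd(93, 193) = 1, every integer is an integer combination of 93 and 193.
Run the Euclidean algorithm on 193 and 93: 193 = 2·93 + 7, 93 = 13·7 + 2, 7 = 3·2 + 1, 2 = 2·1 + 0.
Working back up the chain: 1 = 7 − 3·2 = 7 − 3·(93 − 13·7) = −3·93 + 40·7 = −3·93 + 40·(193 − 2·93) = 40·193 − 83·93. So 93·(-83) + 193·40 = 1.
Scaling by 49 gives the particular solution (p, q) = (-4067, 1960).
The general solution is p = -4067 + 193k, q = 1960 − 93k; taking k = 22 gives the smaller pair p = 179, q = -86.
Check: 93·179 + 193·(-86) = 16647 − 16598 = 49. ✓

p = 179, q = -86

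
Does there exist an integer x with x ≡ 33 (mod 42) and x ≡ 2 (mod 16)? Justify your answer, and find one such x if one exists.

Both moduli are multiples of 2 = gcd(42, 16), so any solution would satisfy x ≡ 33 and x ≡ 2 modulo 2 simultaneously.
These are incompatible: 33 − 2 = 31 is not divisible by 2.
Hence the system has no solution.

No such integer exists.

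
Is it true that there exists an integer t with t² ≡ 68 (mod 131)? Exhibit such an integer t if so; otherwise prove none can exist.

There is no such integer.

Apply Euler's criterion with the prime 131: 68 is a quadratic residue iff 68^65 ≡ 1 (mod 131), and a non-residue iff it is ≡ −1.
Squaring successively (mod 131): 68^2 = 4624 ≡ 39; 68^4 ≡ 39² = 1521 ≡ 80; 68^8 ≡ 80² = 6400 ≡ 112; 68^16 ≡ 112² = 12544 ≡ 99; 68^32 ≡ 99² = 9801 ≡ 107; 68^64 ≡ 107² = 11449 ≡ 52.
Since 65 = 64 + 1, 68^65 ≡ 52 · 68; multiplying out mod 131: 52·68 = 3536 ≡ 130. Thus 68^65 ≡ 130 ≡ −1 (mod 131).
By Euler's criterion 68 is a quadratic non-residue mod 131: no t satisfies t² ≡ 68 (mod 131).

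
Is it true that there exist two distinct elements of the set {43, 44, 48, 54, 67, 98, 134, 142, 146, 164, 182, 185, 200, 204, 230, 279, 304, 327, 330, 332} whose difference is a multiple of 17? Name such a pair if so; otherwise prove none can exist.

Yes: 43 and 230.

Reduce each element mod 17: 43↦9, 44↦10, 48↦14, 54↦3, 67↦16, 98↦13, 134↦15, 142↦6, 146↦10, 164↦11, 182↦12, 185↦15, 200↦13, 204↦0, 230↦9, 279↦7, 304↦15, 327↦4, 330↦7, 332↦9. The residue 9 repeats (at 43 and 230), and 230 − 43 = 187 = 11·17.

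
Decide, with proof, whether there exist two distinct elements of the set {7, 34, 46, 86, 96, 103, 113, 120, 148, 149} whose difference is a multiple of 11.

Two integers differ by a multiple of 11 exactly when they have the same residue mod 11. The residues are 7↦7, 34↦1, 46↦2, 86↦9, 96↦8, 103↦4, 113↦3, 120↦10, 148↦5, 149↦6.
No residue repeats among the 10 elements, so no pair has difference ≡ 0 (mod 11).

There is no such pair.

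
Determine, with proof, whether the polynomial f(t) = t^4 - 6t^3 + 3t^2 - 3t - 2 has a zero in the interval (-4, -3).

No.

f(-4) = 698 and f(-3) = 277, both positive, so a sign-change argument is unavailable; we show f keeps this sign on the whole interval.
Shift to the endpoint -3: with t = -3 − u (0 < u < 1), one computes f(-3 − u) = u^4 + 18u^3 + 111u^2 + 291u + 277.
The nonzero coefficients here are all positive, so for u > 0 every term is positive (or zero), and the constant term 277 is strictly positive.
So f is strictly positive on (-4, -3); no root exists in the interval.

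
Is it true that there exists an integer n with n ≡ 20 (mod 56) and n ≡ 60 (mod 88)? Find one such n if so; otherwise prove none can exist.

gcd(56, 88) = 8. A simultaneous solution exists iff 20 ≡ 60 (mod 8); here 20 mod 8 = 4 = 60 mod 8, so it does.
List candidates n ≡ 20 (mod 56): 20, 76, 132, 188, 244, 300, 356, 412. Modulo 88 these are 20, 76, 44, 12, 68, 36, 4, 60; 412 gives 60 as required.
Verify: 412 = 7·56 + 20 and 412 = 4·88 + 60. ✓

n = 412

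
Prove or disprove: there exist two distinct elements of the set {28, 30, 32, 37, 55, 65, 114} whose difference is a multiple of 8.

Reduce each element modulo 8: 28↦4, 30↦6, 32↦0, 37↦5, 55↦7, 65↦1, 114↦2.
No residue repeats among the 7 elements, so no pair has difference ≡ 0 (mod 8).

There is no such pair.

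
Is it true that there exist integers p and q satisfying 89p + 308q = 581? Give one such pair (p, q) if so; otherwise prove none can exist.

Since gcd(89, 308) = 1, every integer is an integer combination of 89 and 308.
Dividing repeatedly: 308 = 3·89 + 41, 89 = 2·41 + 7, 41 = 5·7 + 6, 7 = 1·6 + 1, 6 = 6·1 + 0.
Unwinding: 1 = 7 − 1·6 = 7 − (41 − 5·7) = −41 + 6·7 = −41 + 6·(89 − 2·41) = 6·89 − 13·41 = 6·89 − 13·(308 − 3·89) = −13·308 + 45·89, i.e. 89·45 + 308·(-13) = 1.
Multiplying through by 581: p = 45·581 = 26145, q = (-13)·581 = -7553 is a solution.
The general solution is p = 26145 + 308k, q = -7553 − 89k; taking k = -84 gives the smaller pair p = 273, q = -77.
Indeed 89·273 + 308·(-77) = 24297 − 23716 = 581.

p = 273, q = -77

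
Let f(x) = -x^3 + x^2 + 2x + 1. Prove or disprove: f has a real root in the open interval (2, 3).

f(2) = 1 and f(3) = -11, which have opposite signs.
f is continuous everywhere (it is a polynomial), in particular on [2, 3].
By the Intermediate Value Theorem f must vanish at some point of (2, 3).

Yes, f has a root in the interval.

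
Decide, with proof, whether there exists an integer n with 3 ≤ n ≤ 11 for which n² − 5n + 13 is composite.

n = 9

At n = 9: 9² − 5·9 + 13 = 49 = 7·7, which is composite.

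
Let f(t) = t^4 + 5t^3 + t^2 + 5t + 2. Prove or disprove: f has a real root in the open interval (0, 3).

f(0) = 2 and f(3) = 242, both positive, so a sign-change argument is unavailable; we show f keeps this sign on the whole interval.
Every nonzero coefficient of f(t) = t^4 + 5t^3 + t^2 + 5t + 2 is positive; for t > 0 each term then has that sign, and the constant term 2 is strictly positive.
Therefore f(t) > 0 throughout (0, 3), and f has no zero there.

No.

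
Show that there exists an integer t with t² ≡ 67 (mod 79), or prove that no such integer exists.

t = 15

t = 15 works: 15² = 225, and 225 − 67 = 158 = 2·79.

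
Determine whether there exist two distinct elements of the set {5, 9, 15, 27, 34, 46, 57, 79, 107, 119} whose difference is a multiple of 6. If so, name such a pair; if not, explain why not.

Both 5 and 107 leave remainder 5 on division by 6; their difference 102 = 17·6 is a multiple of 6.

Yes: 5 and 107.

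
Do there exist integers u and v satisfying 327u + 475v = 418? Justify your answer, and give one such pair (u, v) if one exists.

u = 209, v = -143

327 and 475 are coprime, so 327u + 475v ranges over all of ℤ.
Run the Euclidean algorithm on 475 and 327: 475 = 1·327 + 148, 327 = 2·148 + 31, 148 = 4·31 + 24, 31 = 1·24 + 7, 24 = 3·7 + 3, 7 = 2·3 + 1, 3 = 3·1 + 0.
Working back up the chain: 1 = 7 − 2·3 = 7 − 2·(24 − 3·7) = −2·24 + 7·7 = −2·24 + 7·(31 − 1·24) = 7·31 − 9·24 = 7·31 − 9·(148 − 4·31) = −9·148 + 43·31 = −9·148 + 43·(327 − 2·148) = 43·327 − 95·148 = 43·327 − 95·(475 − 1·327) = −95·475 + 138·327. So 327·138 + 475·(-95) = 1.
Multiplying through by 418: u = 138·418 = 57684, v = (-95)·418 = -39710 is a solution.
The general solution is u = 57684 + 475k, v = -39710 − 327k; taking k = -121 gives the smaller pair u = 209, v = -143.
Indeed 327·209 + 475·(-143) = 68343 − 67925 = 418.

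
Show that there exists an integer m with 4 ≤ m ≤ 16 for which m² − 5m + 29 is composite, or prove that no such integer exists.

At m = 16: 16² − 5·16 + 29 = 205 = 5·41, which is composite.

m = 16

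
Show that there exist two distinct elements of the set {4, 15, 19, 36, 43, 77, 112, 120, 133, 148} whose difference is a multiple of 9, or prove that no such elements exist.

Reduce each element mod 9: 4↦4, 15↦6, 19↦1, 36↦0, 43↦7, 77↦5, 112↦4, 120↦3, 133↦7, 148↦4. The residue 4 repeats (at 4 and 112), and 112 − 4 = 108 = 12·9.

4 and 112 are such a pair.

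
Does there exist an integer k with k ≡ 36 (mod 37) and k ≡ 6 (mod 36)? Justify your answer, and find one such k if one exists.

The moduli 37 and 36 are coprime, so by the Chinese Remainder Theorem a unique solution modulo 1332 exists.
Write k = 36 + 37t and require 36 + 37t ≡ 6 (mod 36), i.e. 37t ≡ 6 (mod 36).
37 ≡ 1 (mod 36), so this reads 1t ≡ 6 (mod 36). So t ≡ 6 (mod 36).
Taking t = 6 gives k = 36 + 37·6 = 258.
Verify: 258 = 6·37 + 36 and 258 = 7·36 + 6. ✓

k = 258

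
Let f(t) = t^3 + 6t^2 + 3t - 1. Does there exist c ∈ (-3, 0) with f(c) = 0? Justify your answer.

Yes, such a c exists.

f(-3) = 17 and f(0) = -1, which have opposite signs.
f is continuous everywhere (it is a polynomial), in particular on [-3, 0].
By the Intermediate Value Theorem, f takes the value 0 somewhere in the open interval.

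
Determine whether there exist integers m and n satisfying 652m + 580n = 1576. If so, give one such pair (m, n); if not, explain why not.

Since gcd(652, 580) = 4 and 1576 = 4·394, Bézout's identity guarantees a solution.
Dividing through by 4 reduces the equation to 163m + 145n = 394.
Run the Euclidean algorithm on 163 and 145: 163 = 1·145 + 18, 145 = 8·18 + 1, 18 = 18·1 + 0.
Working back up the chain: 1 = 145 − 8·18 = 145 − 8·(163 − 1·145) = −8·163 + 9·145. So 163·(-8) + 145·9 = 1.
Times 394: 163·(-3152) + 145·3546 = 394, so (-3152, 3546) solves it.
The general solution is m = -3152 + 145k, n = 3546 − 163k; taking k = 22 gives the smaller pair m = 38, n = -40.
Indeed 652·38 + 580·(-40) = 24776 − 23200 = 1576.

m = 38, n = -40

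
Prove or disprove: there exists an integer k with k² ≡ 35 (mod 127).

k = 110

k = 110 works: 110² = 12100, and 12100 − 35 = 12065 = 95·127.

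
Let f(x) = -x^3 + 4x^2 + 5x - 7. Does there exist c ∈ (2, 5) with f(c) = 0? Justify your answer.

Yes, f has a root in the interval.

f(2) = 11 and f(5) = -7, which have opposite signs.
f is continuous everywhere (it is a polynomial), in particular on [2, 5].
By the Intermediate Value Theorem f must vanish at some point of (2, 5).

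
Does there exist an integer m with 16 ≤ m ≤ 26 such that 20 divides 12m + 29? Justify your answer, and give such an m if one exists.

There is no such integer m in that range.

The values of 12m + 29 for m = 16, 17, …, 26 are 221, 233, 245, 257, 269, 281, 293, 305, 317, 329, 341; reduced mod 20 these are 1, 13, 5, 17, 9, 1, 13, 5, 17, 9, 1.
The residue 0 does not occur, so no m in [16, 26] makes 12m + 29 a multiple of 20.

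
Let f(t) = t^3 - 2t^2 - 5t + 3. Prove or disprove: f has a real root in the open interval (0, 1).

f(0) = 3 and f(1) = -3, which have opposite signs.
f is continuous everywhere (it is a polynomial), in particular on [0, 1].
By the Intermediate Value Theorem, f takes the value 0 somewhere in the open interval.

Such a root exists.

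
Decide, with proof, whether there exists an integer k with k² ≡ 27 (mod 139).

139 is prime, so by Euler's criterion 27 is a square mod 139 iff 27^((139−1)/2) = 27^69 ≡ 1 (mod 139).
Repeated squaring mod 139: 27^2 = 729 ≡ 34; 27^4 ≡ 34² = 1156 ≡ 44; 27^8 ≡ 44² = 1936 ≡ 129; 27^16 ≡ 129² = 16641 ≡ 100; 27^32 ≡ 100² = 10000 ≡ 131; 27^64 ≡ 131² = 17161 ≡ 64.
Since 69 = 64 + 4 + 1, 27^69 ≡ 64 · 44 · 27; multiplying out mod 139: 64·44 = 2816 ≡ 36, then 36·27 = 972 ≡ 138. Thus 27^69 ≡ 138 ≡ −1 (mod 139).
By Euler's criterion 27 is a quadratic non-residue mod 139: no k satisfies k² ≡ 27 (mod 139).

There is no such integer.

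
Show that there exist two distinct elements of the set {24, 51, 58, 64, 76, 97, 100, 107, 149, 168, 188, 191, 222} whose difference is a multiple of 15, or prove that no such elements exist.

There is no such pair.

Reduce each element modulo 15: 24↦9, 51↦6, 58↦13, 64↦4, 76↦1, 97↦7, 100↦10, 107↦2, 149↦14, 168↦3, 188↦8, 191↦11, 222↦12.
No residue repeats among the 13 elements, so no pair has difference ≡ 0 (mod 15).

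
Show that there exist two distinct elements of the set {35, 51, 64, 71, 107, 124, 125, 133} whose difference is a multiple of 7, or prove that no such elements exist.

The pair (35, 133) works.

Reduce each element mod 7: 35↦0, 51↦2, 64↦1, 71↦1, 107↦2, 124↦5, 125↦6, 133↦0. The residue 0 repeats (at 35 and 133), and 133 − 35 = 98 = 14·7.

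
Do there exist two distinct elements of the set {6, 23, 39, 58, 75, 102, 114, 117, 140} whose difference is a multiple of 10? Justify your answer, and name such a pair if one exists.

There is no such pair.

Reduce each element modulo 10: 6↦6, 23↦3, 39↦9, 58↦8, 75↦5, 102↦2, 114↦4, 117↦7, 140↦0.
These 9 residues are pairwise different, hence no difference of two elements is divisible by 10.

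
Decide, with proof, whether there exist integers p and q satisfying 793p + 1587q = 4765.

p = 1579, q = -786

793 and 1587 are coprime, so 793p + 1587q ranges over all of ℤ.
Run the Euclidean algorithm on 1587 and 793: 1587 = 2·793 + 1, 793 = 793·1 + 0.
Back-substituting, 1 = 1587 − 2·793; that is, 793·(-2) + 1587·1 = 1.
Scaling by 4765 gives the particular solution (p, q) = (-9530, 4765).
Adding 7·1587 to p and subtracting 7·793 from q gives the tidier solution (1579, -786).
Indeed 793·1579 + 1587·(-786) = 1252147 − 1247382 = 4765.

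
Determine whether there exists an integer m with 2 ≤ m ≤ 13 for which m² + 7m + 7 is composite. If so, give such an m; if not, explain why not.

m = 6

At m = 6: 6² + 7·6 + 7 = 85 = 5·17, which is composite.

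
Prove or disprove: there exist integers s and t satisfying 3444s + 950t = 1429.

Both 3444 and 950 are divisible by gcd(3444, 950) = 2, hence so is any combination 3444s + 950t.
But 1429 is not a multiple of 2 (it leaves remainder 1).
Therefore 3444s + 950t = 1429 has no solution in integers.

There are no such integers.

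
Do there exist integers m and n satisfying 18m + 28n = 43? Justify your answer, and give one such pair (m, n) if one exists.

Both 18 and 28 are divisible by gcd(18, 28) = 2, hence so is any combination 18m + 28n.
But 43 is not a multiple of 2 (it leaves remainder 1).
Hence no integers m, n satisfy the equation.

No, no such integers exist.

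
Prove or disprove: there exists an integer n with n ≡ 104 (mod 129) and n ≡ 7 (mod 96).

gcd(129, 96) = 3. If n ≡ 104 (mod 129) and n ≡ 7 (mod 96), then n ≡ 104 (mod 3) and n ≡ 7 (mod 3).
But 104 mod 3 = 2 while 7 mod 3 = 1, a contradiction.
So no integer satisfies both congruences.

No, no such integer exists.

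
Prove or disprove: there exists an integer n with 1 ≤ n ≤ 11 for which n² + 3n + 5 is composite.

n = 7

At n = 7: 7² + 3·7 + 5 = 75 = 3·25, which is composite.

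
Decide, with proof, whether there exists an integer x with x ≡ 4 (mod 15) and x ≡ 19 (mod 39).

Here gcd(15, 39) = 3, and both 4 and 19 leave remainder 1 mod 3, so the system is consistent.
List candidates x ≡ 4 (mod 15): 4, 19. Modulo 39 these are 4, 19; 19 gives 19 as required.
Indeed 19 ≡ 4 (mod 15) and 19 ≡ 19 (mod 39).

x = 19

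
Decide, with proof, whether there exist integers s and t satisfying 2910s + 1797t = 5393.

Any value of 2910s + 1797t is a multiple of gcd(2910, 1797) = 3.
But 5393 is not a multiple of 3 (it leaves remainder 2).
Therefore 2910s + 1797t = 5393 has no solution in integers.

No, no such integers exist.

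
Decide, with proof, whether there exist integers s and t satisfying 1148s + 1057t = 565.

No such integers exist.

Both 1148 and 1057 are divisible by gcd(1148, 1057) = 7, hence so is any combination 1148s + 1057t.
But 565 is not a multiple of 7 (it leaves remainder 5).
Therefore 1148s + 1057t = 565 has no solution in integers.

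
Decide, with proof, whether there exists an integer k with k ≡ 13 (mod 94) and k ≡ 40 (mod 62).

Reduce both congruences modulo 2, which divides 94 and 62: they say k ≡ 13 (mod 2) and k ≡ 40 (mod 2).
However 13 ≡ 1 and 40 ≡ 0 (mod 2), and 1 ≠ 0.
Therefore no such k exists.

No such integer exists.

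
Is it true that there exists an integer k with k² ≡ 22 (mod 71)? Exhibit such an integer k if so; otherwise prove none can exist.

71 is prime, so by Euler's criterion 22 is a square mod 71 iff 22^((71−1)/2) = 22^35 ≡ 1 (mod 71).
Squaring successively (mod 71): 22^2 = 484 ≡ 58; 22^4 ≡ 58² = 3364 ≡ 27; 22^8 ≡ 27² = 729 ≡ 19; 22^16 ≡ 19² = 361 ≡ 6; 22^32 ≡ 6² = 36 ≡ 36.
Since 35 = 32 + 2 + 1, 22^35 ≡ 36 · 58 · 22; multiplying out mod 71: 36·58 = 2088 ≡ 29, then 29·22 = 638 ≡ 70. Thus 22^35 ≡ 70 ≡ −1 (mod 71).
The value −1 means 22 is a non-residue modulo 71, so k² ≡ 22 (mod 71) is impossible.

No such integer exists.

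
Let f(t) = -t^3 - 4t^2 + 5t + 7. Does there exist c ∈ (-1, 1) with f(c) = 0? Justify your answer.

Yes, f has a root in the interval.

f(-1) = -1 and f(1) = 7, which have opposite signs.
f is continuous everywhere (it is a polynomial), in particular on [-1, 1].
So by the Intermediate Value Theorem there is a c strictly between -1 and 1 with f(c) = 0.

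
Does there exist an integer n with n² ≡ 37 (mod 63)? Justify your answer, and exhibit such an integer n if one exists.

n = 53

Take n = 53. Then 53² = 2809 = 44·63 + 37, so 53² ≡ 37 (mod 63).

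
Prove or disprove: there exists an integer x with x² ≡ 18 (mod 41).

x = 31

x = 31 works: 31² = 961, and 961 − 18 = 943 = 23·41.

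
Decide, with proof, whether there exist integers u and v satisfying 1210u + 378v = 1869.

There are no such integers.

Both 1210 and 378 are divisible by gcd(1210, 378) = 2, hence so is any combination 1210u + 378v.
But 1869 is not a multiple of 2 (it leaves remainder 1).
Hence no integers u, v satisfy the equation.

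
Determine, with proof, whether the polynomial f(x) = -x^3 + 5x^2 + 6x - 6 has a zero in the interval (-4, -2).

The endpoint values f(-4) = 114 and f(-2) = 10 are both positive. Claim: f(x) > 0 for every x in (-4, -2).
Shift to the endpoint -2: with x = -2 − u (0 < u < 2), one computes f(-2 − u) = u^3 + 11u^2 + 26u + 10.
The nonzero coefficients here are all positive, so for u > 0 every term is positive (or zero), and the constant term 10 is strictly positive.
Therefore f(x) > 0 throughout (-4, -2), and f has no zero there.

No such root exists.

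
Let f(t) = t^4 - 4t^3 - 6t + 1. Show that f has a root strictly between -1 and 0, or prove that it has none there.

No.

The endpoint values f(-1) = 12 and f(0) = 1 are both positive. Claim: f(t) > 0 for every t in (-1, 0).
Substitute t = −u, where 0 < u < 1 on the interval. Expanding, f(−u) = u^4 + 4u^3 + 6u + 1.
The nonzero coefficients here are all positive, so for u > 0 every term is positive (or zero), and the constant term 1 is strictly positive.
So f is strictly positive on (-1, 0); no root exists in the interval.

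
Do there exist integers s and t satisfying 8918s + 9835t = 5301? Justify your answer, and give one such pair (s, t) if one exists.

gcd(8918, 9835) = 7, so every integer of the form 8918s + 9835t is a multiple of 7.
But 5301 = 7·757 + 2, so 7 ∤ 5301.
So the equation is unsolvable over ℤ.

No, no such integers exist.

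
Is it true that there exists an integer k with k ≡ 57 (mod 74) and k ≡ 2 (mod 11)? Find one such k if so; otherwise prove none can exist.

k = 57

gcd(74, 11) = 1, so the Chinese Remainder Theorem guarantees exactly one residue class mod 814 satisfying both.
Write k = 57 + 74t and require 57 + 74t ≡ 2 (mod 11), i.e. 74t ≡ 0 (mod 11).
74 ≡ 8 (mod 11), so this reads 8t ≡ 0 (mod 11). t = 0 satisfies this.
Taking t = 0 gives k = 57 + 74·0 = 57.
Indeed 57 ≡ 57 (mod 74) and 57 ≡ 2 (mod 11).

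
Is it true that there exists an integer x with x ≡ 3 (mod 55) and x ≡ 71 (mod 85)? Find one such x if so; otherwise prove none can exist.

Both moduli are multiples of 5 = gcd(55, 85), so any solution would satisfy x ≡ 3 and x ≡ 71 modulo 5 simultaneously.
But 3 mod 5 = 3 while 71 mod 5 = 1, a contradiction.
Hence the system has no solution.

There is no such integer.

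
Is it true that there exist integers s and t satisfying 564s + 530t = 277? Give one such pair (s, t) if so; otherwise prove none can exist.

No such integers exist.

Any value of 564s + 530t is a multiple of gcd(564, 530) = 2.
But 277 is not a multiple of 2 (it leaves remainder 1).
So the equation is unsolvable over ℤ.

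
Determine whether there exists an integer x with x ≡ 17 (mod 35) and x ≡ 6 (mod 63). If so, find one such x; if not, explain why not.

gcd(35, 63) = 7. If x ≡ 17 (mod 35) and x ≡ 6 (mod 63), then x ≡ 17 (mod 7) and x ≡ 6 (mod 7).
However 17 ≡ 3 and 6 ≡ 6 (mod 7), and 3 ≠ 6.
Hence the system has no solution.

No such integer exists.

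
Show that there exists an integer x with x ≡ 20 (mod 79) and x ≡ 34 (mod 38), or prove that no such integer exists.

Since 79 and 38 share no common factor, CRT says the pair of congruences has a solution (unique mod 3002).
Any solution of the first congruence is x = 20 + 79t; substituting into the second, 79t ≡ 34 − 20 ≡ 14 (mod 38).
79 ≡ 3 (mod 38), so this reads 3t ≡ 14 (mod 38). To invert 3 modulo 38: 38 = 12·3 + 2, 3 = 1·2 + 1, 2 = 2·1 + 0, and unwinding, 1 = 3 − 1·2 = 3 − (38 − 12·3) = −38 + 13·3. Thus 3⁻¹ ≡ 13 (mod 38).
Multiplying by 13: t ≡ 13·14 = 182 ≡ 30 (mod 38).
With t = 30: x = 20 + 79·30 = 2390.
Check: 2390 mod 79 = 20, 2390 mod 38 = 34. ✓

x = 2390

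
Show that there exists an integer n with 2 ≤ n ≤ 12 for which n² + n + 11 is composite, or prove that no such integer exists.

At n = 11: 11² + 11 + 11 = 143 = 11·13, which is composite.

n = 11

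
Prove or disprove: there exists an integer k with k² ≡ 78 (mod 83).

k = 24

Take k = 24. Then 24² = 576 = 6·83 + 78, so 24² ≡ 78 (mod 83).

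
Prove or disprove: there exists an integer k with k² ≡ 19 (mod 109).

Apply Euler's criterion with the prime 109: 19 is a quadratic residue iff 19^54 ≡ 1 (mod 109), and a non-residue iff it is ≡ −1.
Squaring successively (mod 109): 19^2 = 361 ≡ 34; 19^4 ≡ 34² = 1156 ≡ 66; 19^8 ≡ 66² = 4356 ≡ 105; 19^16 ≡ 105² = 11025 ≡ 16; 19^32 ≡ 16² = 256 ≡ 38.
Since 54 = 32 + 16 + 4 + 2, 19^54 ≡ 38 · 16 · 66 · 34; multiplying out mod 109: 38·16 = 608 ≡ 63, then 63·66 = 4158 ≡ 16, then 16·34 = 544 ≡ 108. Thus 19^54 ≡ 108 ≡ −1 (mod 109).
By Euler's criterion 19 is a quadratic non-residue mod 109: no k satisfies k² ≡ 19 (mod 109).

There is no such integer.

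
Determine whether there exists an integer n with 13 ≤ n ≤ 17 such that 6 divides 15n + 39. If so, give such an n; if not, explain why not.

At n = 13 we get 15·13 + 39 = 234, and 234 = 6·39.

n = 13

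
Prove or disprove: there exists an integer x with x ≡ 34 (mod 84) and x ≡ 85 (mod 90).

Both moduli are multiples of 6 = gcd(84, 90), so any solution would satisfy x ≡ 34 and x ≡ 85 modulo 6 simultaneously.
But 34 mod 6 = 4 while 85 mod 6 = 1, a contradiction.
Therefore no such x exists.

No, no such integer exists.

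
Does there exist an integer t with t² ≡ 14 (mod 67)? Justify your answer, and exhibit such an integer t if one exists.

Take t = 9. Then 9² = 81 = 1·67 + 14, so 9² ≡ 14 (mod 67).

t = 9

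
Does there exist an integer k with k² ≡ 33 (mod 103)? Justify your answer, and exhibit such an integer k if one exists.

k = 41 works: 41² = 1681, and 1681 − 33 = 1648 = 16·103.

k = 41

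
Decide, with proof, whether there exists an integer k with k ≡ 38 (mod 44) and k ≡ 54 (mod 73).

k = 346

The moduli 44 and 73 are coprime, so by the Chinese Remainder Theorem a unique solution modulo 3212 exists.
Any solution of the first congruence is k = 38 + 44t; substituting into the second, 44t ≡ 54 − 38 ≡ 16 (mod 73).
Invert 44 mod 73 by the Euclidean algorithm: 73 = 1·44 + 29, 44 = 1·29 + 15, 29 = 1·15 + 14, 15 = 1·14 + 1, 14 = 14·1 + 0; back-substituting, 1 = 15 − 1·14 = 15 − (29 − 1·15) = −29 + 2·15 = −29 + 2·(44 − 1·29) = 2·44 − 3·29 = 2·44 − 3·(73 − 1·44) = −3·73 + 5·44. Hence 44·5 ≡ 1, so 44⁻¹ ≡ 5 (mod 73).
Multiplying by 5: t ≡ 5·16 = 80 ≡ 7 (mod 73).
With t = 7: k = 38 + 44·7 = 346.
Check: 346 mod 44 = 38, 346 mod 73 = 54. ✓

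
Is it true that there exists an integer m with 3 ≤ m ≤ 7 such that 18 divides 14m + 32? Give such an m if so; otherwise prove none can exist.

There is no such integer m in that range.

At m = 3, 14·3 + 32 = 74 ≡ 2 (mod 18), and each step in m adds 14, giving residues 2, 16, 12, 8, 4 for m = 3, 4, …, 7.
The residue 0 does not occur, so no m in [3, 7] makes 14m + 32 a multiple of 18.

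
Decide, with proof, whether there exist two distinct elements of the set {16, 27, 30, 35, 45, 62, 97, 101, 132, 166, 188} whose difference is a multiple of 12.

Residues mod 12: 16↦4, 27↦3, 30↦6, 35↦11, 45↦9, 62↦2, 97↦1, 101↦5, 132↦0, 166↦10, 188↦8.
These 11 residues are pairwise different, hence no difference of two elements is divisible by 12.

There is no such pair.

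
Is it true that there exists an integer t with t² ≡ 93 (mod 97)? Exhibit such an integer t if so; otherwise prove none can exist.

t = 44

t = 44 works: 44² = 1936, and 1936 − 93 = 1843 = 19·97.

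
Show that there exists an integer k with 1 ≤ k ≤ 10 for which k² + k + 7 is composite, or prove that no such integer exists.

k = 10

At k = 10: 10² + 10 + 7 = 117 = 3·39, which is composite.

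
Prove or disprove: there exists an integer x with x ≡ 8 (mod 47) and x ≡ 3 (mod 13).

x = 55

gcd(47, 13) = 1, so the Chinese Remainder Theorem guarantees exactly one residue class mod 611 satisfying both.
Any solution of the first congruence is x = 8 + 47t; substituting into the second, 47t ≡ 3 − 8 ≡ 8 (mod 13).
47 ≡ 8 (mod 13), so this reads 8t ≡ 8 (mod 13). Since 8·5 = 40 = 3·13 + 1, the inverse of 8 mod 13 is 5.
Therefore t ≡ 5·8 = 40 ≡ 1 (mod 13).
Taking t = 1 gives x = 8 + 47·1 = 55.
Check: 55 mod 47 = 8, 55 mod 13 = 3. ✓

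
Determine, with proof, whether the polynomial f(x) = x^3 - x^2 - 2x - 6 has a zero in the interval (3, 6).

No such root exists.

f(3) = 6 and f(6) = 162, both positive, so a sign-change argument is unavailable; we show f keeps this sign on the whole interval.
Substitute x = 3 + u, where 0 < u < 3 on the interval. Expanding, f(3 + u) = u^3 + 8u^2 + 19u + 6.
All 4 nonzero coefficients of this polynomial in u are positive; hence for u > 0 the value is a sum of positive terms (the constant 6 among them).
Therefore f(x) > 0 throughout (3, 6), and f has no zero there.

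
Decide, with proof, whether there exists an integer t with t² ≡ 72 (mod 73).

Take t = 46. Then 46² = 2116 = 28·73 + 72, so 46² ≡ 72 (mod 73).

t = 46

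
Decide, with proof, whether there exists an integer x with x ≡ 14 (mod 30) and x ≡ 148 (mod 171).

There is no such integer.

Both moduli are multiples of 3 = gcd(30, 171), so any solution would satisfy x ≡ 14 and x ≡ 148 modulo 3 simultaneously.
These are incompatible: 14 − 148 = -134 is not divisible by 3.
Hence the system has no solution.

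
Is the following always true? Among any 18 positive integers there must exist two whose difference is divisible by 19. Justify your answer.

Try 18 consecutive integers, 16, 17, …, 33. Their remainders mod 19 are 16, 17, 18, 0, 1, 2, 3, 4, 5, 6, 7, 8, 9, 10, 11, 12, 13, 14 — pairwise different, as any 18 ≤ 19 consecutive integers have distinct residues.
The differences between them range over 1, …, 17, none of which is divisible by 19.

No, the set {16, 17, 18, 19, 20, 21, 22, 23, 24, 25, 26, 27, 28, 29, 30, 31, 32, 33} is a counterexample.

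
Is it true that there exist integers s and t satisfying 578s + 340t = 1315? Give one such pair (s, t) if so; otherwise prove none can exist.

No such integers exist.

Any value of 578s + 340t is a multiple of gcd(578, 340) = 34.
However 1315 leaves remainder 23 on division by 34.
Hence no integers s, t satisfy the equation.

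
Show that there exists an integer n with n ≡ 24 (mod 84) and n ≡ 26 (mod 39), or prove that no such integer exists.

gcd(84, 39) = 3. If n ≡ 24 (mod 84) and n ≡ 26 (mod 39), then n ≡ 24 (mod 3) and n ≡ 26 (mod 3).
However 24 ≡ 0 and 26 ≡ 2 (mod 3), and 0 ≠ 2.
Therefore no such n exists.

No such integer exists.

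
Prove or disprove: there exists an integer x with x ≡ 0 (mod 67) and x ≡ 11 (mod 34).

Since 67 and 34 share no common factor, CRT says the pair of congruences has a solution (unique mod 2278).
Any solution of the first congruence is x = 0 + 67t; substituting into the second, 67t ≡ 11 − 0 ≡ 11 (mod 34).
67 ≡ 33 (mod 34), so this reads 33t ≡ 11 (mod 34). Note 33·33 = 1089 ≡ 1 (mod 34) (as 1089 − 1 = 32·34), so 33⁻¹ ≡ 33.
Therefore t ≡ 33·11 = 363 ≡ 23 (mod 34).
With t = 23: x = 0 + 67·23 = 1541.
Verify: 1541 = 23·67 + 0 and 1541 = 45·34 + 11. ✓

x = 1541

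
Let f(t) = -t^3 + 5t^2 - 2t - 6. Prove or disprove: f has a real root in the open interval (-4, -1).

f has no root in that interval.

f(-4) = 146 and f(-1) = 2, both positive, so a sign-change argument is unavailable; we show f keeps this sign on the whole interval.
Substitute t = -1 − u, where 0 < u < 3 on the interval. Expanding, f(-1 − u) = u^3 + 8u^2 + 15u + 2.
All 4 nonzero coefficients of this polynomial in u are positive; hence for u > 0 the value is a sum of positive terms (the constant 2 among them).
Therefore f(t) > 0 throughout (-4, -1), and f has no zero there.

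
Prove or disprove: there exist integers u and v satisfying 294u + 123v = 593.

There are no such integers.

Both 294 and 123 are divisible by gcd(294, 123) = 3, hence so is any combination 294u + 123v.
But 593 is not a multiple of 3 (it leaves remainder 2).
Therefore 294u + 123v = 593 has no solution in integers.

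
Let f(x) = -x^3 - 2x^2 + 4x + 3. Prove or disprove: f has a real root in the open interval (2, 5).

No such root exists.

f(2) = -5 and f(5) = -152, both negative, so a sign-change argument is unavailable; we show f keeps this sign on the whole interval.
Shift to the endpoint 2: with x = 2 + u (0 < u < 3), one computes f(2 + u) = -u^3 - 8u^2 - 16u - 5.
The nonzero coefficients here are all negative, so for u > 0 every term is negative (or zero), and the constant term -5 is strictly negative.
So f is strictly negative on (2, 5); no root exists in the interval.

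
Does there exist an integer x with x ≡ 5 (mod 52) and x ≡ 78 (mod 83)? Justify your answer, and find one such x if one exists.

x = 161

gcd(52, 83) = 1, so the Chinese Remainder Theorem guarantees exactly one residue class mod 4316 satisfying both.
Any solution of the first congruence is x = 5 + 52t; substituting into the second, 52t ≡ 78 − 5 ≡ 73 (mod 83).
Note 52·8 = 416 ≡ 1 (mod 83) (as 416 − 1 = 5·83), so 52⁻¹ ≡ 8.
Multiplying by 8: t ≡ 8·73 = 584 ≡ 3 (mod 83).
With t = 3: x = 5 + 52·3 = 161.
Verify: 161 = 3·52 + 5 and 161 = 1·83 + 78. ✓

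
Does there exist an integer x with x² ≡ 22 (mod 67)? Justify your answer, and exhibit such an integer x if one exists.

Take x = 42. Then 42² = 1764 = 26·67 + 22, so 42² ≡ 22 (mod 67).

x = 42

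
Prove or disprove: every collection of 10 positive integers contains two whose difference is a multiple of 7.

True.

There are exactly 7 possible remainders on division by 7.
With 10 integers and only 7 classes, the pigeonhole principle forces two of them, say a and b, into the same class.
Equal remainders mean a − b ≡ 0 (mod 7), so 7 divides their difference.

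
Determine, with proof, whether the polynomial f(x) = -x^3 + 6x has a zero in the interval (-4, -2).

f(-4) = 40 and f(-2) = -4, which have opposite signs.
Since f is a polynomial it is continuous on [-4, -2].
By the Intermediate Value Theorem, f takes the value 0 somewhere in the open interval.

Yes, f has a root in the interval.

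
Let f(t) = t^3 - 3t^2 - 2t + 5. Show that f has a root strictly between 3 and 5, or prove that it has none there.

f(3) = -1 and f(5) = 45, which have opposite signs.
Since f is a polynomial it is continuous on [3, 5].
By the Intermediate Value Theorem f must vanish at some point of (3, 5).

Such a root exists.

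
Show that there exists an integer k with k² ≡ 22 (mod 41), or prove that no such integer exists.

No, no such integer exists.

41 is prime, so by Euler's criterion 22 is a square mod 41 iff 22^((41−1)/2) = 22^20 ≡ 1 (mod 41).
Repeated squaring mod 41: 22^2 = 484 ≡ 33; 22^4 ≡ 33² = 1089 ≡ 23; 22^8 ≡ 23² = 529 ≡ 37; 22^16 ≡ 37² = 1369 ≡ 16.
Since 20 = 16 + 4, 22^20 ≡ 16 · 23; multiplying out mod 41: 16·23 = 368 ≡ 40. Thus 22^20 ≡ 40 ≡ −1 (mod 41).
The value −1 means 22 is a non-residue modulo 41, so k² ≡ 22 (mod 41) is impossible.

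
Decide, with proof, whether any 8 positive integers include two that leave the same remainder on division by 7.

There are exactly 7 possible remainders on division by 7.
With 8 integers and only 7 classes, the pigeonhole principle forces two of them, say a and b, into the same class.
That is, a and b leave the same remainder on division by 7, as claimed.

True.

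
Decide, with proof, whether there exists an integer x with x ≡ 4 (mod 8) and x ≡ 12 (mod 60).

x = 12

Here gcd(8, 60) = 4, and both 4 and 12 leave remainder 0 mod 4, so the system is consistent.
List candidates x ≡ 4 (mod 8): 4, 12. Modulo 60 these are 4, 12; 12 gives 12 as required.
Indeed 12 ≡ 4 (mod 8) and 12 ≡ 12 (mod 60).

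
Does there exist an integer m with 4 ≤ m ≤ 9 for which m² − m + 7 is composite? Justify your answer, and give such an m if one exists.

At m = 7: 7² − 7 + 7 = 49 = 7·7, which is composite.

m = 7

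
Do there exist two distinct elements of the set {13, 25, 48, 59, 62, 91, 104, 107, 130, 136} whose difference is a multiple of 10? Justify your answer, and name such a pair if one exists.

Two integers differ by a multiple of 10 exactly when they have the same residue mod 10. The residues are 13↦3, 25↦5, 48↦8, 59↦9, 62↦2, 91↦1, 104↦4, 107↦7, 130↦0, 136↦6.
All 10 residues are distinct, so no two elements differ by a multiple of 10.

No such pair exists.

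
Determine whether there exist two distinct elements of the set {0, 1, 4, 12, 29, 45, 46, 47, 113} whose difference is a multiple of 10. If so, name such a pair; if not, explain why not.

No, no such pair exists.

Reduce each element modulo 10: 0↦0, 1↦1, 4↦4, 12↦2, 29↦9, 45↦5, 46↦6, 47↦7, 113↦3.
These 9 residues are pairwise different, hence no difference of two elements is divisible by 10.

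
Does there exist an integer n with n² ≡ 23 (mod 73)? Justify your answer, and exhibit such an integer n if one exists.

Take n = 60. Then 60² = 3600 = 49·73 + 23, so 60² ≡ 23 (mod 73).

n = 60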